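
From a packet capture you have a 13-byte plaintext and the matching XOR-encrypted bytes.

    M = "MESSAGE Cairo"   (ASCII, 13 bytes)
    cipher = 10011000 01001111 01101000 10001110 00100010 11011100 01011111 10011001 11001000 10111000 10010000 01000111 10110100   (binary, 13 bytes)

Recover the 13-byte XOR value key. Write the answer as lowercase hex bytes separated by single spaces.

d5 0a 3b dd 63 9b 1a b9 8b d9 f9 35 db

Since cipher = M ⊕ key, XORing both sides with M gives key = M ⊕ cipher.
byte 0: 4d xor 98 = d5
byte 1: 45 xor 4f = 0a
byte 2: 53 xor 68 = 3b
byte 3: 53 xor 8e = dd
byte 4: 41 xor 22 = 63
byte 5: 47 xor dc = 9b
byte 6: 45 xor 5f = 1a
byte 7: 20 xor 99 = b9
byte 8: 43 xor c8 = 8b
byte 9: 61 xor b8 = d9
byte 10: 69 xor 90 = f9
byte 11: 72 xor 47 = 35
byte 12: 6f xor b4 = db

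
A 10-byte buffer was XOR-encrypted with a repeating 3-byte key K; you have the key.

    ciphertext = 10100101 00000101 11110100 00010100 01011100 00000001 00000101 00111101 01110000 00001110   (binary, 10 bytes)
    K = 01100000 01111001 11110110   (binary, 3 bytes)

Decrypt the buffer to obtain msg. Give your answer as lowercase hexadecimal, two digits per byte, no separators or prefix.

c57c027425f76544866e

The 3-byte key repeats, so the effective keystream is 60 79 f6 60 79 f6 60 79 f6 60.
byte 0: 10100101 ⊕ 01100000 = 11000101
byte 1: 00000101 ⊕ 01111001 = 01111100
byte 2: 11110100 ⊕ 11110110 = 00000010
byte 3: 00010100 ⊕ 01100000 = 01110100
byte 4: 01011100 ⊕ 01111001 = 00100101
byte 5: 00000001 ⊕ 11110110 = 11110111
byte 6: 00000101 ⊕ 01100000 = 01100101
byte 7: 00111101 ⊕ 01111001 = 01000100
byte 8: 01110000 ⊕ 11110110 = 10000110
byte 9: 00001110 ⊕ 01100000 = 01101110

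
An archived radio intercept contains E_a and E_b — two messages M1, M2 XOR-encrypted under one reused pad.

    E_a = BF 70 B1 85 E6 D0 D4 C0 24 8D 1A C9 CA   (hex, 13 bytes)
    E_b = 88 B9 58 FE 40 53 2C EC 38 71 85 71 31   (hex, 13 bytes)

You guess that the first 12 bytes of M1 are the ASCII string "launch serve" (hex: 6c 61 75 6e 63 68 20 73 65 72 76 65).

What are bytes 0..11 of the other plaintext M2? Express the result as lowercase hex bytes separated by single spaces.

First, E_a ⊕ E_b = (M1 ⊕ K) ⊕ (M2 ⊕ K) = M1 ⊕ M2, so the key drops out. Then M2 = (M1 ⊕ M2) ⊕ M1 over the first 12 bytes.
byte 0: (bf XOR 88) XOR 6c = 37 XOR 6c = 5b
byte 1: (70 XOR b9) XOR 61 = c9 XOR 61 = a8
byte 2: (b1 XOR 58) XOR 75 = e9 XOR 75 = 9c
byte 3: (85 XOR fe) XOR 6e = 7b XOR 6e = 15
byte 4: (e6 XOR 40) XOR 63 = a6 XOR 63 = c5
byte 5: (d0 XOR 53) XOR 68 = 83 XOR 68 = eb
byte 6: (d4 XOR 2c) XOR 20 = f8 XOR 20 = d8
byte 7: (c0 XOR ec) XOR 73 = 2c XOR 73 = 5f
byte 8: (24 XOR 38) XOR 65 = 1c XOR 65 = 79
byte 9: (8d XOR 71) XOR 72 = fc XOR 72 = 8e
byte 10: (1a XOR 85) XOR 76 = 9f XOR 76 = e9
byte 11: (c9 XOR 71) XOR 65 = b8 XOR 65 = dd

5b a8 9c 15 c5 eb d8 5f 79 8e e9 dd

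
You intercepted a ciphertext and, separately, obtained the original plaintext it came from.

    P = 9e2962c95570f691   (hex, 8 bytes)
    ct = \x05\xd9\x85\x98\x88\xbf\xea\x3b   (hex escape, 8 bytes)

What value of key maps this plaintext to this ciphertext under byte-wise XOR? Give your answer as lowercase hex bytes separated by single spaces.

9b f0 e7 51 dd cf 1c aa

Since ct = P ⊕ key, XORing both sides with P gives key = P ⊕ ct.
10011110 xor 00000101 = 10011011
00101001 xor 11011001 = 11110000
01100010 xor 10000101 = 11100111
11001001 xor 10011000 = 01010001
01010101 xor 10001000 = 11011101
01110000 xor 10111111 = 11001111
11110110 xor 11101010 = 00011100
10010001 xor 00111011 = 10101010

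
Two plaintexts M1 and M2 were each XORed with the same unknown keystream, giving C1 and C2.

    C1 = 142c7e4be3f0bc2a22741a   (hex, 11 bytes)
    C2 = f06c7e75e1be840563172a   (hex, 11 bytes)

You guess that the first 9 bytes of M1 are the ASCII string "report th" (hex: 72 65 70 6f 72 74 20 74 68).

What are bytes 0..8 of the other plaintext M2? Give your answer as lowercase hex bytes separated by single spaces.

First, C1 ⊕ C2 = (M1 ⊕ K) ⊕ (M2 ⊕ K) = M1 ⊕ M2, so the key drops out. Then M2 = (M1 ⊕ M2) ⊕ M1 over the first 9 bytes.
byte 0: (14 ^ f0) ^ 72 = e4 ^ 72 = 96
byte 1: (2c ^ 6c) ^ 65 = 40 ^ 65 = 25
byte 2: (7e ^ 7e) ^ 70 = 00 ^ 70 = 70
byte 3: (4b ^ 75) ^ 6f = 3e ^ 6f = 51
byte 4: (e3 ^ e1) ^ 72 = 02 ^ 72 = 70
byte 5: (f0 ^ be) ^ 74 = 4e ^ 74 = 3a
byte 6: (bc ^ 84) ^ 20 = 38 ^ 20 = 18
byte 7: (2a ^ 05) ^ 74 = 2f ^ 74 = 5b
byte 8: (22 ^ 63) ^ 68 = 41 ^ 68 = 29

96 25 70 51 70 3a 18 5b 29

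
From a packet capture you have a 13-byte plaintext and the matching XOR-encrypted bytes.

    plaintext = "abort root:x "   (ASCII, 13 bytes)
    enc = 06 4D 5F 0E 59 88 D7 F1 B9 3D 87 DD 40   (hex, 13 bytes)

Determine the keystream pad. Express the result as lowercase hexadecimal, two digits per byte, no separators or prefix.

672f307c2da8a59ed649bda560

Since enc = plaintext ⊕ pad, XORing both sides with plaintext gives pad = plaintext ⊕ enc.
byte 0:  97 XOR   6 = 103
byte 1:  98 XOR  77 =  47
byte 2: 111 XOR  95 =  48
byte 3: 114 XOR  14 = 124
byte 4: 116 XOR  89 =  45
byte 5:  32 XOR 136 = 168
byte 6: 114 XOR 215 = 165
byte 7: 111 XOR 241 = 158
byte 8: 111 XOR 185 = 214
byte 9: 116 XOR  61 =  73
byte 10:  58 XOR 135 = 189
byte 11: 120 XOR 221 = 165
byte 12:  32 XOR  64 =  96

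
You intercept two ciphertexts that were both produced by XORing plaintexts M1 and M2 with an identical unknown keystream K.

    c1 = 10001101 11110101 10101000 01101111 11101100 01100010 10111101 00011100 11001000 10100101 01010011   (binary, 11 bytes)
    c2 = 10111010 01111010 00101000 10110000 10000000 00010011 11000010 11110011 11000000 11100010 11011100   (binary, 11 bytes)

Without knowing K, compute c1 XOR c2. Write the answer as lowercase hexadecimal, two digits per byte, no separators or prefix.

378f80df6c717fef08478f

c1 ⊕ c2 = (M1 ⊕ K) ⊕ (M2 ⊕ K) = M1 ⊕ M2 — the shared key cancels under XOR.
141 XOR 186 =  55
245 XOR 122 = 143
168 XOR  40 = 128
111 XOR 176 = 223
236 XOR 128 = 108
 98 XOR  19 = 113
189 XOR 194 = 127
 28 XOR 243 = 239
200 XOR 192 =   8
165 XOR 226 =  71
 83 XOR 220 = 143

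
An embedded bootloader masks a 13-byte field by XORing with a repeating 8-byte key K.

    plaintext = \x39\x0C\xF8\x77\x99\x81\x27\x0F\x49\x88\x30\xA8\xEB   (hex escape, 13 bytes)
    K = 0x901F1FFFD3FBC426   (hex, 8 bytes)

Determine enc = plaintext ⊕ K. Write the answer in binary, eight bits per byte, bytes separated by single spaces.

The 8-byte key repeats, so the effective keystream is 90 1f 1f ff d3 fb c4 26 90 1f 1f ff d3.
byte 0: 39 ^ 90 = a9
byte 1: 0c ^ 1f = 13
byte 2: f8 ^ 1f = e7
byte 3: 77 ^ ff = 88
byte 4: 99 ^ d3 = 4a
byte 5: 81 ^ fb = 7a
byte 6: 27 ^ c4 = e3
byte 7: 0f ^ 26 = 29
byte 8: 49 ^ 90 = d9
byte 9: 88 ^ 1f = 97
byte 10: 30 ^ 1f = 2f
byte 11: a8 ^ ff = 57
byte 12: eb ^ d3 = 38

10101001 00010011 11100111 10001000 01001010 01111010 11100011 00101001 11011001 10010111 00101111 01010111 00111000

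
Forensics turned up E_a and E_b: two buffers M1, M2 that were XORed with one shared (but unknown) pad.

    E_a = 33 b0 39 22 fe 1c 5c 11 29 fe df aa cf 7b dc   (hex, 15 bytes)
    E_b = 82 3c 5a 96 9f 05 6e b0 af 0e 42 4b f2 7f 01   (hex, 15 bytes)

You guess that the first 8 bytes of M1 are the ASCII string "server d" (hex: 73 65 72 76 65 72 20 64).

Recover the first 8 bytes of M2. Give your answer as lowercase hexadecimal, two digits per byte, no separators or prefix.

c2e911c2046b12c5

First, E_a ⊕ E_b = (M1 ⊕ K) ⊕ (M2 ⊕ K) = M1 ⊕ M2, so the key drops out. Then M2 = (M1 ⊕ M2) ⊕ M1 over the first 8 bytes.
byte 0: (33 ⊕ 82) ⊕ 73 = b1 ⊕ 73 = c2
byte 1: (b0 ⊕ 3c) ⊕ 65 = 8c ⊕ 65 = e9
byte 2: (39 ⊕ 5a) ⊕ 72 = 63 ⊕ 72 = 11
byte 3: (22 ⊕ 96) ⊕ 76 = b4 ⊕ 76 = c2
byte 4: (fe ⊕ 9f) ⊕ 65 = 61 ⊕ 65 = 04
byte 5: (1c ⊕ 05) ⊕ 72 = 19 ⊕ 72 = 6b
byte 6: (5c ⊕ 6e) ⊕ 20 = 32 ⊕ 20 = 12
byte 7: (11 ⊕ b0) ⊕ 64 = a1 ⊕ 64 = c5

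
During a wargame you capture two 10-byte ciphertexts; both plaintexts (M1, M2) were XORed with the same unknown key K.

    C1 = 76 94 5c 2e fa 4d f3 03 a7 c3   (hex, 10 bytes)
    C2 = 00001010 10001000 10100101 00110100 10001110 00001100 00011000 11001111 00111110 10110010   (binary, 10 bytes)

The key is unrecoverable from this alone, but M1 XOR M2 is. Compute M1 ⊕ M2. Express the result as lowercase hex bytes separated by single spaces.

C1 ⊕ C2 = (M1 ⊕ K) ⊕ (M2 ⊕ K) = M1 ⊕ M2 — the shared key cancels under XOR.
byte 0: 76 XOR 0a = 7c
byte 1: 94 XOR 88 = 1c
byte 2: 5c XOR a5 = f9
byte 3: 2e XOR 34 = 1a
byte 4: fa XOR 8e = 74
byte 5: 4d XOR 0c = 41
byte 6: f3 XOR 18 = eb
byte 7: 03 XOR cf = cc
byte 8: a7 XOR 3e = 99
byte 9: c3 XOR b2 = 71

7c 1c f9 1a 74 41 eb cc 99 71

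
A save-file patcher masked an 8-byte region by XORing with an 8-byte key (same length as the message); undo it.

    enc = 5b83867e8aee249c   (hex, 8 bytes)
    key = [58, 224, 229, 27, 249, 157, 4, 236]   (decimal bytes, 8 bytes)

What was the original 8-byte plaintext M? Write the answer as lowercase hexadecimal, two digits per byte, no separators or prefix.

XOR is its own inverse, so applying the key byte-wise gives the result directly.
byte 0: 5b ^ 3a = 61
byte 1: 83 ^ e0 = 63
byte 2: 86 ^ e5 = 63
byte 3: 7e ^ 1b = 65
byte 4: 8a ^ f9 = 73
byte 5: ee ^ 9d = 73
byte 6: 24 ^ 04 = 20
byte 7: 9c ^ ec = 70

6163636573732070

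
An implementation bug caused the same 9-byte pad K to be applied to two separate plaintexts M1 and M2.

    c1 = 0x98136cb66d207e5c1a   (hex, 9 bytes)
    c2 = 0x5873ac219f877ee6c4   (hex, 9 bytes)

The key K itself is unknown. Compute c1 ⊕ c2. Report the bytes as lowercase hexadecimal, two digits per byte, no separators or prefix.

c060c097f2a700bade

c1 ⊕ c2 = (M1 ⊕ K) ⊕ (M2 ⊕ K) = M1 ⊕ M2 — the shared key cancels under XOR.
byte 0: 98 xor 58 = c0
byte 1: 13 xor 73 = 60
byte 2: 6c xor ac = c0
byte 3: b6 xor 21 = 97
byte 4: 6d xor 9f = f2
byte 5: 20 xor 87 = a7
byte 6: 7e xor 7e = 00
byte 7: 5c xor e6 = ba
byte 8: 1a xor c4 = de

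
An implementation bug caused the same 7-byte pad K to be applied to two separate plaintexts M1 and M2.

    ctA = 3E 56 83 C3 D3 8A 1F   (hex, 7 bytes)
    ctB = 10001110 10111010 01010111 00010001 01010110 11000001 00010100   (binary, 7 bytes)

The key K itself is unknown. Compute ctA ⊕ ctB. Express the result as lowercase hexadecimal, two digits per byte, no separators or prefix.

b0ecd4d2854b0b

ctA ⊕ ctB = (M1 ⊕ K) ⊕ (M2 ⊕ K) = M1 ⊕ M2 — the shared key cancels under XOR.
3e XOR 8e = b0
56 XOR ba = ec
83 XOR 57 = d4
c3 XOR 11 = d2
d3 XOR 56 = 85
8a XOR c1 = 4b
1f XOR 14 = 0b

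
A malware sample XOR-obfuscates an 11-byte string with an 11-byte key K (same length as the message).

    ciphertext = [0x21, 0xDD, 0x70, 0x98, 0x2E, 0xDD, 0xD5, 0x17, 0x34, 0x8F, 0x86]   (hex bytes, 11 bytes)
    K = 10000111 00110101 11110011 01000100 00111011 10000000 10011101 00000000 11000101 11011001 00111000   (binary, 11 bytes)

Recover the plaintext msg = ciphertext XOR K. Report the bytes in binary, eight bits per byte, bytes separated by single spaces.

XOR is its own inverse, so applying the key byte-wise gives the result directly.
byte 0: 21 ⊕ 87 = a6
byte 1: dd ⊕ 35 = e8
byte 2: 70 ⊕ f3 = 83
byte 3: 98 ⊕ 44 = dc
byte 4: 2e ⊕ 3b = 15
byte 5: dd ⊕ 80 = 5d
byte 6: d5 ⊕ 9d = 48
byte 7: 17 ⊕ 00 = 17
byte 8: 34 ⊕ c5 = f1
byte 9: 8f ⊕ d9 = 56
byte 10: 86 ⊕ 38 = be

10100110 11101000 10000011 11011100 00010101 01011101 01001000 00010111 11110001 01010110 10111110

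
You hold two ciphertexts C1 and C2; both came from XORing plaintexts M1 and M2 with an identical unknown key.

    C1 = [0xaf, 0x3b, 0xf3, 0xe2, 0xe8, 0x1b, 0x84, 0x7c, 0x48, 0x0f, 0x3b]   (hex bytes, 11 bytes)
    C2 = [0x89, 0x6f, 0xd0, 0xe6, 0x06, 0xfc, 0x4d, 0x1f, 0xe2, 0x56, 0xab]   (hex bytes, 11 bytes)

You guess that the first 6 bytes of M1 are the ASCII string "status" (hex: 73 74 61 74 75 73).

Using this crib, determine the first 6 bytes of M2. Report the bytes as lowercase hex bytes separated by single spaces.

55 20 42 70 9b 94

First, C1 ⊕ C2 = (M1 ⊕ K) ⊕ (M2 ⊕ K) = M1 ⊕ M2, so the key drops out. Then M2 = (M1 ⊕ M2) ⊕ M1 over the first 6 bytes.
byte 0: (af xor 89) xor 73 = 26 xor 73 = 55
byte 1: (3b xor 6f) xor 74 = 54 xor 74 = 20
byte 2: (f3 xor d0) xor 61 = 23 xor 61 = 42
byte 3: (e2 xor e6) xor 74 = 04 xor 74 = 70
byte 4: (e8 xor 06) xor 75 = ee xor 75 = 9b
byte 5: (1b xor fc) xor 73 = e7 xor 73 = 94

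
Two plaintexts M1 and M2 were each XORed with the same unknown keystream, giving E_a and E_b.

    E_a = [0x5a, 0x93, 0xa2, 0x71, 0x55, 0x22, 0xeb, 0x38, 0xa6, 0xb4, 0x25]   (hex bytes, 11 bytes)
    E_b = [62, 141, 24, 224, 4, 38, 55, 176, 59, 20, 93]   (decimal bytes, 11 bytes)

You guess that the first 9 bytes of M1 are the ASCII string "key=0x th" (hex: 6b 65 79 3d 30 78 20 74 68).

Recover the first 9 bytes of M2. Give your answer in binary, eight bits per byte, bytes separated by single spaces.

00001111 01111011 11000011 10101100 01100001 01111100 11111100 11111100 11110101

First, E_a ⊕ E_b = (M1 ⊕ K) ⊕ (M2 ⊕ K) = M1 ⊕ M2, so the key drops out. Then M2 = (M1 ⊕ M2) ⊕ M1 over the first 9 bytes.
byte 0: (5a xor 3e) xor 6b = 64 xor 6b = 0f
byte 1: (93 xor 8d) xor 65 = 1e xor 65 = 7b
byte 2: (a2 xor 18) xor 79 = ba xor 79 = c3
byte 3: (71 xor e0) xor 3d = 91 xor 3d = ac
byte 4: (55 xor 04) xor 30 = 51 xor 30 = 61
byte 5: (22 xor 26) xor 78 = 04 xor 78 = 7c
byte 6: (eb xor 37) xor 20 = dc xor 20 = fc
byte 7: (38 xor b0) xor 74 = 88 xor 74 = fc
byte 8: (a6 xor 3b) xor 68 = 9d xor 68 = f5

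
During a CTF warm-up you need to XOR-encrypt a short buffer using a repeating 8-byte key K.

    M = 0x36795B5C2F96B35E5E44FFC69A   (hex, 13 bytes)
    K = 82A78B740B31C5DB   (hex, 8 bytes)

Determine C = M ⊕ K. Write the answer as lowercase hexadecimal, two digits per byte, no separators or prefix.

The 8-byte key repeats, so the effective keystream is 82 a7 8b 74 0b 31 c5 db 82 a7 8b 74 0b.
byte 0: 36 ^ 82 = b4
byte 1: 79 ^ a7 = de
byte 2: 5b ^ 8b = d0
byte 3: 5c ^ 74 = 28
byte 4: 2f ^ 0b = 24
byte 5: 96 ^ 31 = a7
byte 6: b3 ^ c5 = 76
byte 7: 5e ^ db = 85
byte 8: 5e ^ 82 = dc
byte 9: 44 ^ a7 = e3
byte 10: ff ^ 8b = 74
byte 11: c6 ^ 74 = b2
byte 12: 9a ^ 0b = 91

b4ded02824a77685dce374b291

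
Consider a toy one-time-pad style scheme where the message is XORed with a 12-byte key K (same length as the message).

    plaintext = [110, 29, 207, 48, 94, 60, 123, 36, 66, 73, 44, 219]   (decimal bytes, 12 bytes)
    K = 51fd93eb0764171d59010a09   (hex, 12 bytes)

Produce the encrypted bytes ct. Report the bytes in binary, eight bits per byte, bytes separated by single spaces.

00111111 11100000 01011100 11011011 01011001 01011000 01101100 00111001 00011011 01001000 00100110 11010010

XOR is its own inverse, so applying the key byte-wise gives the result directly.
byte 0: 6e xor 51 = 3f
byte 1: 1d xor fd = e0
byte 2: cf xor 93 = 5c
byte 3: 30 xor eb = db
byte 4: 5e xor 07 = 59
byte 5: 3c xor 64 = 58
byte 6: 7b xor 17 = 6c
byte 7: 24 xor 1d = 39
byte 8: 42 xor 59 = 1b
byte 9: 49 xor 01 = 48
byte 10: 2c xor 0a = 26
byte 11: db xor 09 = d2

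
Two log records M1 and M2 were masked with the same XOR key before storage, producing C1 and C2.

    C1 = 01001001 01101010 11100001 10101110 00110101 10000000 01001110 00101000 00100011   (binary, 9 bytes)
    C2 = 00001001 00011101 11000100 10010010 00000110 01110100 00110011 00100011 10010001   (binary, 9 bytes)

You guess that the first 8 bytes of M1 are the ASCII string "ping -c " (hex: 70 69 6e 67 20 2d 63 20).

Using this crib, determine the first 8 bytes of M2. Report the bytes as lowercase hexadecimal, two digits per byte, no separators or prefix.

301e4b5b13d91e2b

First, C1 ⊕ C2 = (M1 ⊕ K) ⊕ (M2 ⊕ K) = M1 ⊕ M2, so the key drops out. Then M2 = (M1 ⊕ M2) ⊕ M1 over the first 8 bytes.
byte 0: (49 ⊕ 09) ⊕ 70 = 40 ⊕ 70 = 30
byte 1: (6a ⊕ 1d) ⊕ 69 = 77 ⊕ 69 = 1e
byte 2: (e1 ⊕ c4) ⊕ 6e = 25 ⊕ 6e = 4b
byte 3: (ae ⊕ 92) ⊕ 67 = 3c ⊕ 67 = 5b
byte 4: (35 ⊕ 06) ⊕ 20 = 33 ⊕ 20 = 13
byte 5: (80 ⊕ 74) ⊕ 2d = f4 ⊕ 2d = d9
byte 6: (4e ⊕ 33) ⊕ 63 = 7d ⊕ 63 = 1e
byte 7: (28 ⊕ 23) ⊕ 20 = 0b ⊕ 20 = 2b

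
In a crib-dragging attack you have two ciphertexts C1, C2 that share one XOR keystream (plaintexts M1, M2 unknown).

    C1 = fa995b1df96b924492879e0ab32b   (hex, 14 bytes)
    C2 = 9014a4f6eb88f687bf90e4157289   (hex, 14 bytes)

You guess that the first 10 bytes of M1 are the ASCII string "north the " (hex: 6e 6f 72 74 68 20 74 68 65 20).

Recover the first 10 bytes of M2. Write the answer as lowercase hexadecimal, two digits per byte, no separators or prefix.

04e28d9f7ac310ab4837

First, C1 ⊕ C2 = (M1 ⊕ K) ⊕ (M2 ⊕ K) = M1 ⊕ M2, so the key drops out. Then M2 = (M1 ⊕ M2) ⊕ M1 over the first 10 bytes.
byte 0: (fa ⊕ 90) ⊕ 6e = 6a ⊕ 6e = 04
byte 1: (99 ⊕ 14) ⊕ 6f = 8d ⊕ 6f = e2
byte 2: (5b ⊕ a4) ⊕ 72 = ff ⊕ 72 = 8d
byte 3: (1d ⊕ f6) ⊕ 74 = eb ⊕ 74 = 9f
byte 4: (f9 ⊕ eb) ⊕ 68 = 12 ⊕ 68 = 7a
byte 5: (6b ⊕ 88) ⊕ 20 = e3 ⊕ 20 = c3
byte 6: (92 ⊕ f6) ⊕ 74 = 64 ⊕ 74 = 10
byte 7: (44 ⊕ 87) ⊕ 68 = c3 ⊕ 68 = ab
byte 8: (92 ⊕ bf) ⊕ 65 = 2d ⊕ 65 = 48
byte 9: (87 ⊕ 90) ⊕ 20 = 17 ⊕ 20 = 37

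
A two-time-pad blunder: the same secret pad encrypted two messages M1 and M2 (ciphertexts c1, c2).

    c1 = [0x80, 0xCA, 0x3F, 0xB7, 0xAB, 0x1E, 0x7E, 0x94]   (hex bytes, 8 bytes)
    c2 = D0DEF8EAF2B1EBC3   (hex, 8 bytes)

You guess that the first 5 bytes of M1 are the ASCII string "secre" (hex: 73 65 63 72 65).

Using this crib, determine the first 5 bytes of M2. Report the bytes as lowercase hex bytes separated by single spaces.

23 71 a4 2f 3c

First, c1 ⊕ c2 = (M1 ⊕ K) ⊕ (M2 ⊕ K) = M1 ⊕ M2, so the key drops out. Then M2 = (M1 ⊕ M2) ⊕ M1 over the first 5 bytes.
byte 0: (80 ⊕ d0) ⊕ 73 = 50 ⊕ 73 = 23
byte 1: (ca ⊕ de) ⊕ 65 = 14 ⊕ 65 = 71
byte 2: (3f ⊕ f8) ⊕ 63 = c7 ⊕ 63 = a4
byte 3: (b7 ⊕ ea) ⊕ 72 = 5d ⊕ 72 = 2f
byte 4: (ab ⊕ f2) ⊕ 65 = 59 ⊕ 65 = 3c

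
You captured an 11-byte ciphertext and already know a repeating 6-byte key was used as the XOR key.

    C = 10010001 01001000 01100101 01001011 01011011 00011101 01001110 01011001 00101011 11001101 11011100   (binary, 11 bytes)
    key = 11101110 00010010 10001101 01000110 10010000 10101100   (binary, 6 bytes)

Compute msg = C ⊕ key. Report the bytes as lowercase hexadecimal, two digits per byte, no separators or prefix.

The 6-byte key repeats, so the effective keystream is ee 12 8d 46 90 ac ee 12 8d 46 90.
byte 0: 91 ^ ee = 7f
byte 1: 48 ^ 12 = 5a
byte 2: 65 ^ 8d = e8
byte 3: 4b ^ 46 = 0d
byte 4: 5b ^ 90 = cb
byte 5: 1d ^ ac = b1
byte 6: 4e ^ ee = a0
byte 7: 59 ^ 12 = 4b
byte 8: 2b ^ 8d = a6
byte 9: cd ^ 46 = 8b
byte 10: dc ^ 90 = 4c

7f5ae80dcbb1a04ba68b4c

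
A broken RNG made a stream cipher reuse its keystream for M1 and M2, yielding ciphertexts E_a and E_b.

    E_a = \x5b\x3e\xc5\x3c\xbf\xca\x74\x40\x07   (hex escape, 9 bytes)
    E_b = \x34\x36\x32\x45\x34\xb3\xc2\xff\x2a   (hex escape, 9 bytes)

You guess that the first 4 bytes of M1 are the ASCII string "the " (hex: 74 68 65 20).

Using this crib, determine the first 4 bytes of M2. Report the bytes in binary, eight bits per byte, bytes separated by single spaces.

00011011 01100000 10010010 01011001

First, E_a ⊕ E_b = (M1 ⊕ K) ⊕ (M2 ⊕ K) = M1 ⊕ M2, so the key drops out. Then M2 = (M1 ⊕ M2) ⊕ M1 over the first 4 bytes.
byte 0: (5b ^ 34) ^ 74 = 6f ^ 74 = 1b
byte 1: (3e ^ 36) ^ 68 = 08 ^ 68 = 60
byte 2: (c5 ^ 32) ^ 65 = f7 ^ 65 = 92
byte 3: (3c ^ 45) ^ 20 = 79 ^ 20 = 59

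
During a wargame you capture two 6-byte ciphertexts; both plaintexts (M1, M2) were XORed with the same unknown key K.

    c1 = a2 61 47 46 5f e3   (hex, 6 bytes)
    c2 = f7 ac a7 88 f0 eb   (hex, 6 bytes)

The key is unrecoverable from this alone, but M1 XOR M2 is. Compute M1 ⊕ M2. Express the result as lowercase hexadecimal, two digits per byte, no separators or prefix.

55cde0ceaf08

c1 ⊕ c2 = (M1 ⊕ K) ⊕ (M2 ⊕ K) = M1 ⊕ M2 — the shared key cancels under XOR.
byte 0: a2 ⊕ f7 = 55
byte 1: 61 ⊕ ac = cd
byte 2: 47 ⊕ a7 = e0
byte 3: 46 ⊕ 88 = ce
byte 4: 5f ⊕ f0 = af
byte 5: e3 ⊕ eb = 08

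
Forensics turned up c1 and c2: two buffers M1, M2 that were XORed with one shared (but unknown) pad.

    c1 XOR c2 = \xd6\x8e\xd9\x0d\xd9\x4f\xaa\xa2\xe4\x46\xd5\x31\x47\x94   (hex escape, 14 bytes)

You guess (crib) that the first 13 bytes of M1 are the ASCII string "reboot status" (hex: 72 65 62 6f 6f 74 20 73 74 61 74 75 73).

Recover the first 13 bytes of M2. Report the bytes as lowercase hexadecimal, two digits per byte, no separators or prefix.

Since c1 ⊕ c2 = M1 ⊕ M2, XORing with the guessed M1 bytes yields the corresponding M2 bytes: M2 = (c1 ⊕ c2) ⊕ M1.
d6 ⊕ 72 = a4
8e ⊕ 65 = eb
d9 ⊕ 62 = bb
0d ⊕ 6f = 62
d9 ⊕ 6f = b6
4f ⊕ 74 = 3b
aa ⊕ 20 = 8a
a2 ⊕ 73 = d1
e4 ⊕ 74 = 90
46 ⊕ 61 = 27
d5 ⊕ 74 = a1
31 ⊕ 75 = 44
47 ⊕ 73 = 34

a4ebbb62b63b8ad19027a14434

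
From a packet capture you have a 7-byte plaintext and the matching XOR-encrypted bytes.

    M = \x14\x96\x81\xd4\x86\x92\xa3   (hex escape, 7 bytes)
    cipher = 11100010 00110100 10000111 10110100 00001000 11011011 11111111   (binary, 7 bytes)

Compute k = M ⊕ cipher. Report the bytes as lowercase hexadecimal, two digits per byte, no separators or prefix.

Since cipher = M ⊕ k, XORing both sides with M gives k = M ⊕ cipher.
14 ^ e2 = f6
96 ^ 34 = a2
81 ^ 87 = 06
d4 ^ b4 = 60
86 ^ 08 = 8e
92 ^ db = 49
a3 ^ ff = 5c

f6a206608e495c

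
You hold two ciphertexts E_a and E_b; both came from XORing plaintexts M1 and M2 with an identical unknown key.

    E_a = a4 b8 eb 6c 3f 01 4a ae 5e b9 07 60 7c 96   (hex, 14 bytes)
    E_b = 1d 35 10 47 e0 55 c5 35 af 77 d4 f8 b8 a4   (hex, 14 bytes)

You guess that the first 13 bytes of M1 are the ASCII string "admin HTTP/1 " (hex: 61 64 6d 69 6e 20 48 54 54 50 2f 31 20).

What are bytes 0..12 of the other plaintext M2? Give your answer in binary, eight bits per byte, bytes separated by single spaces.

11011000 11101001 10010110 01000010 10110001 01110100 11000111 11001111 10100101 10011110 11111100 10101001 11100100

First, E_a ⊕ E_b = (M1 ⊕ K) ⊕ (M2 ⊕ K) = M1 ⊕ M2, so the key drops out. Then M2 = (M1 ⊕ M2) ⊕ M1 over the first 13 bytes.
byte 0: (a4 XOR 1d) XOR 61 = b9 XOR 61 = d8
byte 1: (b8 XOR 35) XOR 64 = 8d XOR 64 = e9
byte 2: (eb XOR 10) XOR 6d = fb XOR 6d = 96
byte 3: (6c XOR 47) XOR 69 = 2b XOR 69 = 42
byte 4: (3f XOR e0) XOR 6e = df XOR 6e = b1
byte 5: (01 XOR 55) XOR 20 = 54 XOR 20 = 74
byte 6: (4a XOR c5) XOR 48 = 8f XOR 48 = c7
byte 7: (ae XOR 35) XOR 54 = 9b XOR 54 = cf
byte 8: (5e XOR af) XOR 54 = f1 XOR 54 = a5
byte 9: (b9 XOR 77) XOR 50 = ce XOR 50 = 9e
byte 10: (07 XOR d4) XOR 2f = d3 XOR 2f = fc
byte 11: (60 XOR f8) XOR 31 = 98 XOR 31 = a9
byte 12: (7c XOR b8) XOR 20 = c4 XOR 20 = e4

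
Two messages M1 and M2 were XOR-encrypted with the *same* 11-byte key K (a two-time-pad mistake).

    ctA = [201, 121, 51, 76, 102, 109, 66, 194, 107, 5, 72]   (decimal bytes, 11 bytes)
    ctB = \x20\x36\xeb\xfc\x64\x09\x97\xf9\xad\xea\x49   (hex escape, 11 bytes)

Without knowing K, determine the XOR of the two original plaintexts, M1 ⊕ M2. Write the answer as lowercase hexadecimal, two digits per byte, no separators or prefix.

e94fd8b00264d53bc6ef01

ctA ⊕ ctB = (M1 ⊕ K) ⊕ (M2 ⊕ K) = M1 ⊕ M2 — the shared key cancels under XOR.
c9 ⊕ 20 = e9
79 ⊕ 36 = 4f
33 ⊕ eb = d8
4c ⊕ fc = b0
66 ⊕ 64 = 02
6d ⊕ 09 = 64
42 ⊕ 97 = d5
c2 ⊕ f9 = 3b
6b ⊕ ad = c6
05 ⊕ ea = ef
48 ⊕ 49 = 01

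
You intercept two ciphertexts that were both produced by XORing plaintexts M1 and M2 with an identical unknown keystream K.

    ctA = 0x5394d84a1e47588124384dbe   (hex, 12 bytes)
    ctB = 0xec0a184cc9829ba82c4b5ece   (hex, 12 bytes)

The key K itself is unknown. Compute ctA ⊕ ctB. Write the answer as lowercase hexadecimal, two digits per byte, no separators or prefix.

bf9ec006d7c5c32908731370

ctA ⊕ ctB = (M1 ⊕ K) ⊕ (M2 ⊕ K) = M1 ⊕ M2 — the shared key cancels under XOR.
53 xor ec = bf
94 xor 0a = 9e
d8 xor 18 = c0
4a xor 4c = 06
1e xor c9 = d7
47 xor 82 = c5
58 xor 9b = c3
81 xor a8 = 29
24 xor 2c = 08
38 xor 4b = 73
4d xor 5e = 13
be xor ce = 70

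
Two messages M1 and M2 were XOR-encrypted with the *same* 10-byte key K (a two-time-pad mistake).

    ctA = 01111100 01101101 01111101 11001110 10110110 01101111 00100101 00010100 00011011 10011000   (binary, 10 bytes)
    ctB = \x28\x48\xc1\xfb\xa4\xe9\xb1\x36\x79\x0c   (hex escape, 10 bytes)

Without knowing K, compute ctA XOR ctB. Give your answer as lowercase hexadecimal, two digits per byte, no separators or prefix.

5425bc35128694226294

ctA ⊕ ctB = (M1 ⊕ K) ⊕ (M2 ⊕ K) = M1 ⊕ M2 — the shared key cancels under XOR.
byte 0: 7c ⊕ 28 = 54
byte 1: 6d ⊕ 48 = 25
byte 2: 7d ⊕ c1 = bc
byte 3: ce ⊕ fb = 35
byte 4: b6 ⊕ a4 = 12
byte 5: 6f ⊕ e9 = 86
byte 6: 25 ⊕ b1 = 94
byte 7: 14 ⊕ 36 = 22
byte 8: 1b ⊕ 79 = 62
byte 9: 98 ⊕ 0c = 94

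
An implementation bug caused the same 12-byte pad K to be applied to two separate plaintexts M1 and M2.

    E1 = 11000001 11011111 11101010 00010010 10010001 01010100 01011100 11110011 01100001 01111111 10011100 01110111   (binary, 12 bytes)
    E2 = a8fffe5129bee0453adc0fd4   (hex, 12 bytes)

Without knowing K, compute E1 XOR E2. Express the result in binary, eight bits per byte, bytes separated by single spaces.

01101001 00100000 00010100 01000011 10111000 11101010 10111100 10110110 01011011 10100011 10010011 10100011

E1 ⊕ E2 = (M1 ⊕ K) ⊕ (M2 ⊕ K) = M1 ⊕ M2 — the shared key cancels under XOR.
c1 ⊕ a8 = 69
df ⊕ ff = 20
ea ⊕ fe = 14
12 ⊕ 51 = 43
91 ⊕ 29 = b8
54 ⊕ be = ea
5c ⊕ e0 = bc
f3 ⊕ 45 = b6
61 ⊕ 3a = 5b
7f ⊕ dc = a3
9c ⊕ 0f = 93
77 ⊕ d4 = a3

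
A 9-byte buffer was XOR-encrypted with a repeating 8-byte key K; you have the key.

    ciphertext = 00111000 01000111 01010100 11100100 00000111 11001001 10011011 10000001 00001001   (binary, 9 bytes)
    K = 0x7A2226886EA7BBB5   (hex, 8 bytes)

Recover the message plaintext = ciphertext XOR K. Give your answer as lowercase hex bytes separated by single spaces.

The 8-byte key repeats, so the effective keystream is 7a 22 26 88 6e a7 bb b5 7a.
byte 0: 38 ⊕ 7a = 42
byte 1: 47 ⊕ 22 = 65
byte 2: 54 ⊕ 26 = 72
byte 3: e4 ⊕ 88 = 6c
byte 4: 07 ⊕ 6e = 69
byte 5: c9 ⊕ a7 = 6e
byte 6: 9b ⊕ bb = 20
byte 7: 81 ⊕ b5 = 34
byte 8: 09 ⊕ 7a = 73

42 65 72 6c 69 6e 20 34 73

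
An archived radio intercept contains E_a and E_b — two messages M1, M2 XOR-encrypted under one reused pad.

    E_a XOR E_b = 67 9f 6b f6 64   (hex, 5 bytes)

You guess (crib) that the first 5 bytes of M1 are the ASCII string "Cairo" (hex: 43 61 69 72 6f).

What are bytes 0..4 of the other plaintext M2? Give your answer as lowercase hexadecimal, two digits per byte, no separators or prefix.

24fe02840b

Since E_a ⊕ E_b = M1 ⊕ M2, XORing with the guessed M1 bytes yields the corresponding M2 bytes: M2 = (E_a ⊕ E_b) ⊕ M1.
67 ⊕ 43 = 24
9f ⊕ 61 = fe
6b ⊕ 69 = 02
f6 ⊕ 72 = 84
64 ⊕ 6f = 0b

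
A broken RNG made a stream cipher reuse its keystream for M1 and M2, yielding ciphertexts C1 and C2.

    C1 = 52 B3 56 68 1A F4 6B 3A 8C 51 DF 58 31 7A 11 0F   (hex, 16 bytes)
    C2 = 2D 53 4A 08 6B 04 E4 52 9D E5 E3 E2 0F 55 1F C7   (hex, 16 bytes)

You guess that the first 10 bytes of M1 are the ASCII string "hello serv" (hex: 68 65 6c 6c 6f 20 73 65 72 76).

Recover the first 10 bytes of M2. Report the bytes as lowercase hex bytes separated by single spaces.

17 85 70 0c 1e d0 fc 0d 63 c2

First, C1 ⊕ C2 = (M1 ⊕ K) ⊕ (M2 ⊕ K) = M1 ⊕ M2, so the key drops out. Then M2 = (M1 ⊕ M2) ⊕ M1 over the first 10 bytes.
byte 0: (52 ⊕ 2d) ⊕ 68 = 7f ⊕ 68 = 17
byte 1: (b3 ⊕ 53) ⊕ 65 = e0 ⊕ 65 = 85
byte 2: (56 ⊕ 4a) ⊕ 6c = 1c ⊕ 6c = 70
byte 3: (68 ⊕ 08) ⊕ 6c = 60 ⊕ 6c = 0c
byte 4: (1a ⊕ 6b) ⊕ 6f = 71 ⊕ 6f = 1e
byte 5: (f4 ⊕ 04) ⊕ 20 = f0 ⊕ 20 = d0
byte 6: (6b ⊕ e4) ⊕ 73 = 8f ⊕ 73 = fc
byte 7: (3a ⊕ 52) ⊕ 65 = 68 ⊕ 65 = 0d
byte 8: (8c ⊕ 9d) ⊕ 72 = 11 ⊕ 72 = 63
byte 9: (51 ⊕ e5) ⊕ 76 = b4 ⊕ 76 = c2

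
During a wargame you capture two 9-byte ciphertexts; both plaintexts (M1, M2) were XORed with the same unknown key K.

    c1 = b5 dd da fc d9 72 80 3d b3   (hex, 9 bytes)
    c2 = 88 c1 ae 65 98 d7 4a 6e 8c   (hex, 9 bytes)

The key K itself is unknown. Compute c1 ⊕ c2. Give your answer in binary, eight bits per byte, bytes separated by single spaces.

00111101 00011100 01110100 10011001 01000001 10100101 11001010 01010011 00111111

c1 ⊕ c2 = (M1 ⊕ K) ⊕ (M2 ⊕ K) = M1 ⊕ M2 — the shared key cancels under XOR.
b5 ⊕ 88 = 3d
dd ⊕ c1 = 1c
da ⊕ ae = 74
fc ⊕ 65 = 99
d9 ⊕ 98 = 41
72 ⊕ d7 = a5
80 ⊕ 4a = ca
3d ⊕ 6e = 53
b3 ⊕ 8c = 3f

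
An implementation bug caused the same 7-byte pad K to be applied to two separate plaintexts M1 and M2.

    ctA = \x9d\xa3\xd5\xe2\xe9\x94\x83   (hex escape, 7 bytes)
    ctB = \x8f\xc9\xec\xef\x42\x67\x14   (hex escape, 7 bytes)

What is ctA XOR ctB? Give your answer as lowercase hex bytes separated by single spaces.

12 6a 39 0d ab f3 97

ctA ⊕ ctB = (M1 ⊕ K) ⊕ (M2 ⊕ K) = M1 ⊕ M2 — the shared key cancels under XOR.
byte 0: 9d ⊕ 8f = 12
byte 1: a3 ⊕ c9 = 6a
byte 2: d5 ⊕ ec = 39
byte 3: e2 ⊕ ef = 0d
byte 4: e9 ⊕ 42 = ab
byte 5: 94 ⊕ 67 = f3
byte 6: 83 ⊕ 14 = 97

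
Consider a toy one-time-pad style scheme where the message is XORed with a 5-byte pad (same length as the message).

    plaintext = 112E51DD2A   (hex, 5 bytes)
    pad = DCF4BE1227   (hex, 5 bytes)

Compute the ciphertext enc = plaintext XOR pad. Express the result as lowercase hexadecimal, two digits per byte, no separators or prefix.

byte 0: 11 ⊕ dc = cd
byte 1: 2e ⊕ f4 = da
byte 2: 51 ⊕ be = ef
byte 3: dd ⊕ 12 = cf
byte 4: 2a ⊕ 27 = 0d

cddaefcf0d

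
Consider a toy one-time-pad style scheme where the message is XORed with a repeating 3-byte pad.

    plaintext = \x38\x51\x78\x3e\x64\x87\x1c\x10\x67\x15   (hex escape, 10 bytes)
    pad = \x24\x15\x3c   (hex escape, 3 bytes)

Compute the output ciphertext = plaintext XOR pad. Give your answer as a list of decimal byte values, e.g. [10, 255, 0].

[28, 68, 68, 26, 113, 187, 56, 5, 91, 49]

The 3-byte key repeats, so the effective keystream is 24 15 3c 24 15 3c 24 15 3c 24.
byte 0: 38 xor 24 = 1c
byte 1: 51 xor 15 = 44
byte 2: 78 xor 3c = 44
byte 3: 3e xor 24 = 1a
byte 4: 64 xor 15 = 71
byte 5: 87 xor 3c = bb
byte 6: 1c xor 24 = 38
byte 7: 10 xor 15 = 05
byte 8: 67 xor 3c = 5b
byte 9: 15 xor 24 = 31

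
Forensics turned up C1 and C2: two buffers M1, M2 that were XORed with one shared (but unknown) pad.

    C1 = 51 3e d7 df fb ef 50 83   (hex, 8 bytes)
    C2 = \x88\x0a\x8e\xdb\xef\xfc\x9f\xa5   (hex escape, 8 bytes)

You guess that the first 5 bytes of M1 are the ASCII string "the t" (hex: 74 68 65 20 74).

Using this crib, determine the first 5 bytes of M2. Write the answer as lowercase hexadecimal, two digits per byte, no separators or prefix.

First, C1 ⊕ C2 = (M1 ⊕ K) ⊕ (M2 ⊕ K) = M1 ⊕ M2, so the key drops out. Then M2 = (M1 ⊕ M2) ⊕ M1 over the first 5 bytes.
byte 0: (51 XOR 88) XOR 74 = d9 XOR 74 = ad
byte 1: (3e XOR 0a) XOR 68 = 34 XOR 68 = 5c
byte 2: (d7 XOR 8e) XOR 65 = 59 XOR 65 = 3c
byte 3: (df XOR db) XOR 20 = 04 XOR 20 = 24
byte 4: (fb XOR ef) XOR 74 = 14 XOR 74 = 60

ad5c3c2460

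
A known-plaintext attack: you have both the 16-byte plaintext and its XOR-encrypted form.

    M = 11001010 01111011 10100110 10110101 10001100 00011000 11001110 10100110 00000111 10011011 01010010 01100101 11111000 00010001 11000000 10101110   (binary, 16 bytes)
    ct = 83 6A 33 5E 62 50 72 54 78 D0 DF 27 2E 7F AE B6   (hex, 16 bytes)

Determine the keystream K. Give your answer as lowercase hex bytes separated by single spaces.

49 11 95 eb ee 48 bc f2 7f 4b 8d 42 d6 6e 6e 18

Since ct = M ⊕ K, XORing both sides with M gives K = M ⊕ ct.
ca ⊕ 83 = 49
7b ⊕ 6a = 11
a6 ⊕ 33 = 95
b5 ⊕ 5e = eb
8c ⊕ 62 = ee
18 ⊕ 50 = 48
ce ⊕ 72 = bc
a6 ⊕ 54 = f2
07 ⊕ 78 = 7f
9b ⊕ d0 = 4b
52 ⊕ df = 8d
65 ⊕ 27 = 42
f8 ⊕ 2e = d6
11 ⊕ 7f = 6e
c0 ⊕ ae = 6e
ae ⊕ b6 = 18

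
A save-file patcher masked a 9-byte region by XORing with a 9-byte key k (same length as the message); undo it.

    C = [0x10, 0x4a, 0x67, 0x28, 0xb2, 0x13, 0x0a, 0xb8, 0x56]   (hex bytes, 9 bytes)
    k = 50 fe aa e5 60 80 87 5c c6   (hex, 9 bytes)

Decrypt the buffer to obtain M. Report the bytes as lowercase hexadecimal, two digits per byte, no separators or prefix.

40b4cdcdd2938de490

XOR is its own inverse, so applying the key byte-wise gives the result directly.
byte 0:  16 ^  80 =  64
byte 1:  74 ^ 254 = 180
byte 2: 103 ^ 170 = 205
byte 3:  40 ^ 229 = 205
byte 4: 178 ^  96 = 210
byte 5:  19 ^ 128 = 147
byte 6:  10 ^ 135 = 141
byte 7: 184 ^  92 = 228
byte 8:  86 ^ 198 = 144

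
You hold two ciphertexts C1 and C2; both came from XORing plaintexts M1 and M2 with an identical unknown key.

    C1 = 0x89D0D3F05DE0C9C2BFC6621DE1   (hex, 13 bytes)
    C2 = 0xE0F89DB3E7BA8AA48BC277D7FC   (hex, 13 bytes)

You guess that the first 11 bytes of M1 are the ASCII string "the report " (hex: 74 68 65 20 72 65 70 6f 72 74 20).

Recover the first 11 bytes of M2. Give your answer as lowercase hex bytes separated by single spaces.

First, C1 ⊕ C2 = (M1 ⊕ K) ⊕ (M2 ⊕ K) = M1 ⊕ M2, so the key drops out. Then M2 = (M1 ⊕ M2) ⊕ M1 over the first 11 bytes.
byte 0: (89 ^ e0) ^ 74 = 69 ^ 74 = 1d
byte 1: (d0 ^ f8) ^ 68 = 28 ^ 68 = 40
byte 2: (d3 ^ 9d) ^ 65 = 4e ^ 65 = 2b
byte 3: (f0 ^ b3) ^ 20 = 43 ^ 20 = 63
byte 4: (5d ^ e7) ^ 72 = ba ^ 72 = c8
byte 5: (e0 ^ ba) ^ 65 = 5a ^ 65 = 3f
byte 6: (c9 ^ 8a) ^ 70 = 43 ^ 70 = 33
byte 7: (c2 ^ a4) ^ 6f = 66 ^ 6f = 09
byte 8: (bf ^ 8b) ^ 72 = 34 ^ 72 = 46
byte 9: (c6 ^ c2) ^ 74 = 04 ^ 74 = 70
byte 10: (62 ^ 77) ^ 20 = 15 ^ 20 = 35

1d 40 2b 63 c8 3f 33 09 46 70 35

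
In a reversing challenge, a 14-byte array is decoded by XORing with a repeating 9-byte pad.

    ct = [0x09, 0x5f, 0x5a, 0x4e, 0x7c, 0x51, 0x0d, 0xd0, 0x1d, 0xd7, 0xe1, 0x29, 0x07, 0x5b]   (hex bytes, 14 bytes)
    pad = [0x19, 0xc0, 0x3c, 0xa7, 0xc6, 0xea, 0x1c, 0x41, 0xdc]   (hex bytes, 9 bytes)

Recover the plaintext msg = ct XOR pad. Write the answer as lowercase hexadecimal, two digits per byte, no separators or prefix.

109f66e9babb1191c1ce2115a09d

The 9-byte key repeats, so the effective keystream is 19 c0 3c a7 c6 ea 1c 41 dc 19 c0 3c a7 c6.
byte 0: 09 ⊕ 19 = 10
byte 1: 5f ⊕ c0 = 9f
byte 2: 5a ⊕ 3c = 66
byte 3: 4e ⊕ a7 = e9
byte 4: 7c ⊕ c6 = ba
byte 5: 51 ⊕ ea = bb
byte 6: 0d ⊕ 1c = 11
byte 7: d0 ⊕ 41 = 91
byte 8: 1d ⊕ dc = c1
byte 9: d7 ⊕ 19 = ce
byte 10: e1 ⊕ c0 = 21
byte 11: 29 ⊕ 3c = 15
byte 12: 07 ⊕ a7 = a0
byte 13: 5b ⊕ c6 = 9d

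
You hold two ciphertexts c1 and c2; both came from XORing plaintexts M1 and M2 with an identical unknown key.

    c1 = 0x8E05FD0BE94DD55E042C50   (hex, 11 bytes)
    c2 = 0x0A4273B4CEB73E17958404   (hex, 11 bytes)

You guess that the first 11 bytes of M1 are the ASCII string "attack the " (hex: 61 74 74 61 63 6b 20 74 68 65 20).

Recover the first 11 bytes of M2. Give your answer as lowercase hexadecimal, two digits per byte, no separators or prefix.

e533fade4491cb3df9cd74

First, c1 ⊕ c2 = (M1 ⊕ K) ⊕ (M2 ⊕ K) = M1 ⊕ M2, so the key drops out. Then M2 = (M1 ⊕ M2) ⊕ M1 over the first 11 bytes.
byte 0: (8e xor 0a) xor 61 = 84 xor 61 = e5
byte 1: (05 xor 42) xor 74 = 47 xor 74 = 33
byte 2: (fd xor 73) xor 74 = 8e xor 74 = fa
byte 3: (0b xor b4) xor 61 = bf xor 61 = de
byte 4: (e9 xor ce) xor 63 = 27 xor 63 = 44
byte 5: (4d xor b7) xor 6b = fa xor 6b = 91
byte 6: (d5 xor 3e) xor 20 = eb xor 20 = cb
byte 7: (5e xor 17) xor 74 = 49 xor 74 = 3d
byte 8: (04 xor 95) xor 68 = 91 xor 68 = f9
byte 9: (2c xor 84) xor 65 = a8 xor 65 = cd
byte 10: (50 xor 04) xor 20 = 54 xor 20 = 74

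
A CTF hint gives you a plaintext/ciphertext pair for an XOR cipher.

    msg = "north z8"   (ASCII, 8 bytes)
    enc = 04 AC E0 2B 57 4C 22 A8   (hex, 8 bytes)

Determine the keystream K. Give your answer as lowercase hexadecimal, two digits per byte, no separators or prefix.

Since enc = msg ⊕ K, XORing both sides with msg gives K = msg ⊕ enc.
6e ⊕ 04 = 6a
6f ⊕ ac = c3
72 ⊕ e0 = 92
74 ⊕ 2b = 5f
68 ⊕ 57 = 3f
20 ⊕ 4c = 6c
7a ⊕ 22 = 58
38 ⊕ a8 = 90

6ac3925f3f6c5890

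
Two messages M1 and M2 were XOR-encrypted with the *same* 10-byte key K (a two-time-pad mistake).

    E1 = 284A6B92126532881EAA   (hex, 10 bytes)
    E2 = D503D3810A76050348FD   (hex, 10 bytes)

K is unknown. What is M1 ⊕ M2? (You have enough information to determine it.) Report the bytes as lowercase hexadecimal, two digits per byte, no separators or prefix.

fd49b8131813378b5657

E1 ⊕ E2 = (M1 ⊕ K) ⊕ (M2 ⊕ K) = M1 ⊕ M2 — the shared key cancels under XOR.
 40 ^ 213 = 253
 74 ^   3 =  73
107 ^ 211 = 184
146 ^ 129 =  19
 18 ^  10 =  24
101 ^ 118 =  19
 50 ^   5 =  55
136 ^   3 = 139
 30 ^  72 =  86
170 ^ 253 =  87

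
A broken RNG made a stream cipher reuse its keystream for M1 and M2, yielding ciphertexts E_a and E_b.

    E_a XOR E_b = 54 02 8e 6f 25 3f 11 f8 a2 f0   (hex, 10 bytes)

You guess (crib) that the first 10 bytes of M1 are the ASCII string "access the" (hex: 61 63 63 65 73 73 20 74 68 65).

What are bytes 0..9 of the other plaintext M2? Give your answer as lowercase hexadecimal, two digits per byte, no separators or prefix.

3561ed0a564c318cca95

Since E_a ⊕ E_b = M1 ⊕ M2, XORing with the guessed M1 bytes yields the corresponding M2 bytes: M2 = (E_a ⊕ E_b) ⊕ M1.
54 ^ 61 = 35
02 ^ 63 = 61
8e ^ 63 = ed
6f ^ 65 = 0a
25 ^ 73 = 56
3f ^ 73 = 4c
11 ^ 20 = 31
f8 ^ 74 = 8c
a2 ^ 68 = ca
f0 ^ 65 = 95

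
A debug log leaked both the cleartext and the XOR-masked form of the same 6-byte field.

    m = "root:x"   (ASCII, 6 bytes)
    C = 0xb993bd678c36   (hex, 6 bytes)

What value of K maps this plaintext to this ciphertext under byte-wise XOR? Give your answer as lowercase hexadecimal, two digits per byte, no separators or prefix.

Since C = m ⊕ K, XORing both sides with m gives K = m ⊕ C.
72 ^ b9 = cb
6f ^ 93 = fc
6f ^ bd = d2
74 ^ 67 = 13
3a ^ 8c = b6
78 ^ 36 = 4e

cbfcd213b64e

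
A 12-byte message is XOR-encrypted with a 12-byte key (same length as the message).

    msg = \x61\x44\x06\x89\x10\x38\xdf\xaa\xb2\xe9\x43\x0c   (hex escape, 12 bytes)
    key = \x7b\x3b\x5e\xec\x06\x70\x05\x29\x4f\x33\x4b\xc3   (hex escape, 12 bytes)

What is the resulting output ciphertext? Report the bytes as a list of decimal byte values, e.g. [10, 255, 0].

61 ^ 7b = 1a
44 ^ 3b = 7f
06 ^ 5e = 58
89 ^ ec = 65
10 ^ 06 = 16
38 ^ 70 = 48
df ^ 05 = da
aa ^ 29 = 83
b2 ^ 4f = fd
e9 ^ 33 = da
43 ^ 4b = 08
0c ^ c3 = cf

[26, 127, 88, 101, 22, 72, 218, 131, 253, 218, 8, 207]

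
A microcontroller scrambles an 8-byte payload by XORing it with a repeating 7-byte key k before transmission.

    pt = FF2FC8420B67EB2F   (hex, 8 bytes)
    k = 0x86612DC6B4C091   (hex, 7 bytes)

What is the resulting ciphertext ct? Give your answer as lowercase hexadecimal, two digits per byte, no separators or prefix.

The 7-byte key repeats, so the effective keystream is 86 61 2d c6 b4 c0 91 86.
byte 0: ff XOR 86 = 79
byte 1: 2f XOR 61 = 4e
byte 2: c8 XOR 2d = e5
byte 3: 42 XOR c6 = 84
byte 4: 0b XOR b4 = bf
byte 5: 67 XOR c0 = a7
byte 6: eb XOR 91 = 7a
byte 7: 2f XOR 86 = a9

794ee584bfa77aa9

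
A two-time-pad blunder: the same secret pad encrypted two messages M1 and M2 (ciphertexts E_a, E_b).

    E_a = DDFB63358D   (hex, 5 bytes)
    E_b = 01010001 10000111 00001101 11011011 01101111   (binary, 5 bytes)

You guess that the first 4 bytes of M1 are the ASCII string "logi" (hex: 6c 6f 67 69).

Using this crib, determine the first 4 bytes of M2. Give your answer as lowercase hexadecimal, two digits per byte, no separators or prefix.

e0130987

First, E_a ⊕ E_b = (M1 ⊕ K) ⊕ (M2 ⊕ K) = M1 ⊕ M2, so the key drops out. Then M2 = (M1 ⊕ M2) ⊕ M1 over the first 4 bytes.
byte 0: (dd ⊕ 51) ⊕ 6c = 8c ⊕ 6c = e0
byte 1: (fb ⊕ 87) ⊕ 6f = 7c ⊕ 6f = 13
byte 2: (63 ⊕ 0d) ⊕ 67 = 6e ⊕ 67 = 09
byte 3: (35 ⊕ db) ⊕ 69 = ee ⊕ 69 = 87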